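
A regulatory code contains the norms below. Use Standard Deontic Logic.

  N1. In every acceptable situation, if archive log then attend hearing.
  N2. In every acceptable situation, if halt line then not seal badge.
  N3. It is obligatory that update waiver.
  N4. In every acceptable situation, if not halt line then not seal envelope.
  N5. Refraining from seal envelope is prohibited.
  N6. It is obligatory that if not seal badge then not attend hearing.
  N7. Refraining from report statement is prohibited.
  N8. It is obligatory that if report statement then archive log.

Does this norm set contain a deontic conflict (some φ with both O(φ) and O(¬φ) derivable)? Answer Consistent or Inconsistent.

Premise 7 is F(¬report_statement), i.e. O(report_statement).
From O(report_statement) and premise 8, O(report_statement → archive_log), we obtain O(archive_log).
From O(archive_log) and premise 1, O(archive_log → attend_hearing), we obtain O(attend_hearing).
Premise 6, O(¬seal_badge → ¬attend_hearing), contraposes to O(attend_hearing → seal_badge); with O(attend_hearing) we get O(seal_badge).
Premise 2, O(halt_line → ¬seal_badge), contraposes to O(seal_badge → ¬halt_line); with O(seal_badge) we get O(¬halt_line).
With premise 4, O(¬halt_line → ¬seal_envelope), the K-axiom yields O(¬seal_envelope).
Yet premise 5 is F(¬seal_envelope), i.e. O(seal_envelope).
We now have both O(¬seal_envelope) and O(seal_envelope) — seal_envelope is simultaneously obligatory and forbidden, violating the D-axiom.

Inconsistent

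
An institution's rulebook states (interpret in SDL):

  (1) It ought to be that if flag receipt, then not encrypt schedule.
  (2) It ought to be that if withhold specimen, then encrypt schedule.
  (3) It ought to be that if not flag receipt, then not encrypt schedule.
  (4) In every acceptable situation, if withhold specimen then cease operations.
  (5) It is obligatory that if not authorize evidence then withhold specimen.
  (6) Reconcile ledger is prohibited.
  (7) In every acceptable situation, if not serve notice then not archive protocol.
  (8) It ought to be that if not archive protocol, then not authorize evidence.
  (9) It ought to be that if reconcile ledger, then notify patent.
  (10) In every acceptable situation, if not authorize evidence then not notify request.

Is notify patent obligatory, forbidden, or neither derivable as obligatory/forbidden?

Premise 9 is O(reconcile_ledger → notify_patent), but O(reconcile_ledger) is not derivable from the premises, so it does not yield O(notify_patent).
No premise or chain of K-axiom applications forces O(notify_patent), and none forces O(¬notify_patent). So notify_patent is neither obligatory nor forbidden under these norms.

Neither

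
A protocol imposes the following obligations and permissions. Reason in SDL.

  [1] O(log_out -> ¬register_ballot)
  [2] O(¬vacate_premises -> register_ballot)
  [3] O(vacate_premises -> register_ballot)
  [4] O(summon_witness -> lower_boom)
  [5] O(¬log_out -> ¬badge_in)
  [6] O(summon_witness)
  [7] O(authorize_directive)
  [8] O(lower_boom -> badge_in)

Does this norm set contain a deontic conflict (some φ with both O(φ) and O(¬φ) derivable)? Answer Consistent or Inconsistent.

By case analysis on vacate_premises: premise 3 gives O(vacate_premises -> register_ballot) and premise 2 gives O(¬vacate_premises -> register_ballot), so O(register_ballot) either way.
Premise 1 is O(log_out -> ¬register_ballot); contrapositively O(register_ballot -> ¬log_out). Since O(register_ballot) holds, K gives O(¬log_out).
Applying K to premise 5 (O(¬log_out -> ¬badge_in)) and O(¬log_out) yields O(¬badge_in).
Premise 8 is O(lower_boom -> badge_in); contrapositively O(¬badge_in -> ¬lower_boom). Since O(¬badge_in) holds, K gives O(¬lower_boom).
Premise 4 is O(summon_witness -> lower_boom); contrapositively O(¬lower_boom -> ¬summon_witness). Since O(¬lower_boom) holds, K gives O(¬summon_witness).
However, premise 6 gives O(summon_witness).
We now have both O(¬summon_witness) and O(summon_witness) — summon_witness is simultaneously obligatory and forbidden, violating the D-axiom.

Inconsistent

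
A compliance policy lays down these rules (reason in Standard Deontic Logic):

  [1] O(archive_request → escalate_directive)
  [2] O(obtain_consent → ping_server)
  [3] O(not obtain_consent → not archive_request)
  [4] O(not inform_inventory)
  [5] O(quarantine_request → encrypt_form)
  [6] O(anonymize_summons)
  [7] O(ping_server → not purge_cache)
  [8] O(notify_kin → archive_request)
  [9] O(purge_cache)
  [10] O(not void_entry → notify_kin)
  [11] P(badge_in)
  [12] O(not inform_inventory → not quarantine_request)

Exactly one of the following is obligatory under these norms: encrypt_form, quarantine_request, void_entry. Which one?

Premise 9 gives O(purge_cache).
The contrapositive of premise 7 (O(ping_server → not purge_cache)) is O(purge_cache → not ping_server), and O(purge_cache) is already established, so O(not ping_server).
The contrapositive of premise 2 (O(obtain_consent → ping_server)) is O(not ping_server → not obtain_consent), and O(not ping_server) is already established, so O(not obtain_consent).
Applying K to premise 3 (O(not obtain_consent → not archive_request)) and O(not obtain_consent) yields O(not archive_request).
Premise 8 is O(notify_kin → archive_request); contrapositively O(not archive_request → not notify_kin). Since O(not archive_request) holds, K gives O(not notify_kin).
Premise 10, O(not void_entry → notify_kin), contraposes to O(not notify_kin → void_entry); with O(not notify_kin) we get O(void_entry).
So O(void_entry) holds — void_entry is obligatory. None of the other listed options is made obligatory by any chain of premises.

void_entry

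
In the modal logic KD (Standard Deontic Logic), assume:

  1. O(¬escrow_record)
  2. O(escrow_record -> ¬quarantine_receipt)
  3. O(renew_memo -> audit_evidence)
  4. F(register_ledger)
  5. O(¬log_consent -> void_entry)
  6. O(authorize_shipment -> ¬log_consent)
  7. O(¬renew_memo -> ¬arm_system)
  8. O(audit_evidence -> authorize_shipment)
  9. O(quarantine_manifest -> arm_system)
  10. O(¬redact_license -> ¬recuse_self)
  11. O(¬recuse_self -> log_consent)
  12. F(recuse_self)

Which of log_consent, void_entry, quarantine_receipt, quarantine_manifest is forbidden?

Premise 12 is F(recuse_self), i.e. O(¬recuse_self).
With premise 11, O(¬recuse_self -> log_consent), the K-axiom yields O(log_consent).
The contrapositive of premise 6 (O(authorize_shipment -> ¬log_consent)) is O(log_consent -> ¬authorize_shipment), and O(log_consent) is already established, so O(¬authorize_shipment).
Premise 8, O(audit_evidence -> authorize_shipment), contraposes to O(¬authorize_shipment -> ¬audit_evidence); with O(¬authorize_shipment) we get O(¬audit_evidence).
Premise 3, O(renew_memo -> audit_evidence), contraposes to O(¬audit_evidence -> ¬renew_memo); with O(¬audit_evidence) we get O(¬renew_memo).
With premise 7, O(¬renew_memo -> ¬arm_system), the K-axiom yields O(¬arm_system).
The contrapositive of premise 9 (O(quarantine_manifest -> arm_system)) is O(¬arm_system -> ¬quarantine_manifest), and O(¬arm_system) is already established, so O(¬quarantine_manifest).
So O(¬quarantine_manifest) holds, i.e. quarantine_manifest is forbidden. None of the other listed options is forbidden under the premises.

quarantine_manifest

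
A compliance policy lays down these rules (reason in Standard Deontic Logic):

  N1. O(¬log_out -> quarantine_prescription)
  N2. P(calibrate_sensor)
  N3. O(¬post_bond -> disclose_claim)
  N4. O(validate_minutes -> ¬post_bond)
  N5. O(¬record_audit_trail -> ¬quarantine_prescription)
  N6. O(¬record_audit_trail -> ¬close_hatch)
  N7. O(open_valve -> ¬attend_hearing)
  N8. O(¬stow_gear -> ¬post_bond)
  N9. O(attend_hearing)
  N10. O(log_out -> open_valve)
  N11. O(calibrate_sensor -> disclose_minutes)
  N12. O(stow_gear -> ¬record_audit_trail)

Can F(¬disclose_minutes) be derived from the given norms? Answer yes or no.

Premise 11 is O(calibrate_sensor -> disclose_minutes), but O(calibrate_sensor) is not derivable from the premises (the permission P(calibrate_sensor) asserts only ¬O(¬calibrate_sensor), not O(calibrate_sensor)), so it does not yield O(disclose_minutes).
No other premise forces O(disclose_minutes). An ideal world satisfying every premise can still have ¬disclose_minutes true, so F(¬disclose_minutes) is not derivable.

No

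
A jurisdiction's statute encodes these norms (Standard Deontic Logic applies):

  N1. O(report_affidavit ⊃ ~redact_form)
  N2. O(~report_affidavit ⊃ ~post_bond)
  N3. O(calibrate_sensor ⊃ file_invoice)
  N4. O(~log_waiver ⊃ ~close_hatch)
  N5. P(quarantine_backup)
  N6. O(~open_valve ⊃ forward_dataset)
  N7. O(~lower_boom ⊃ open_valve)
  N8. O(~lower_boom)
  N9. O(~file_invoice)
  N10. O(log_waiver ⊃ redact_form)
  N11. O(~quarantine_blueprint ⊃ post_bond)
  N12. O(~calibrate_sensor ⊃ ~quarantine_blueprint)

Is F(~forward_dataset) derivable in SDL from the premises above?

Premise 6 is O(~open_valve ⊃ forward_dataset), but O(~open_valve) is not derivable from the premises, so it does not yield O(forward_dataset).
No other premise forces O(forward_dataset). An ideal world satisfying every premise can still have ~forward_dataset true, so F(~forward_dataset) is not derivable.

No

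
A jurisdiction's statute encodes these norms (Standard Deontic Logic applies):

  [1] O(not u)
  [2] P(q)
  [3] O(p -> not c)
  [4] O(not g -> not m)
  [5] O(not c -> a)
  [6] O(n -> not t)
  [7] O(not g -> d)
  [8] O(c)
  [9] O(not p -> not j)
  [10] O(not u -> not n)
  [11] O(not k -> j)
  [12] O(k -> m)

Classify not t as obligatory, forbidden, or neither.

Neither

Premise 6 is O(n -> not t), but O(n) is not derivable from the premises, so it does not yield O(not t).
No premise or chain of K-axiom applications forces O(not t), and none forces O(t). So not t is neither obligatory nor forbidden under these norms.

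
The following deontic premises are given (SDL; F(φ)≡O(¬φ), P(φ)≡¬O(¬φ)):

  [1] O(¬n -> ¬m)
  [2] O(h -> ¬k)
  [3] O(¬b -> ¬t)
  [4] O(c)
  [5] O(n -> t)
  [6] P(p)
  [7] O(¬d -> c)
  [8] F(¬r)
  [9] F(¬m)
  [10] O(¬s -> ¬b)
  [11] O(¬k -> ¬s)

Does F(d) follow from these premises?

No

Premise 7 is O(¬d -> c); even if O(c) held, inferring O(¬d) would be affirming the consequent — invalid.
No other premise forces O(¬d). An ideal world satisfying every premise can still have d true, so F(d) is not derivable.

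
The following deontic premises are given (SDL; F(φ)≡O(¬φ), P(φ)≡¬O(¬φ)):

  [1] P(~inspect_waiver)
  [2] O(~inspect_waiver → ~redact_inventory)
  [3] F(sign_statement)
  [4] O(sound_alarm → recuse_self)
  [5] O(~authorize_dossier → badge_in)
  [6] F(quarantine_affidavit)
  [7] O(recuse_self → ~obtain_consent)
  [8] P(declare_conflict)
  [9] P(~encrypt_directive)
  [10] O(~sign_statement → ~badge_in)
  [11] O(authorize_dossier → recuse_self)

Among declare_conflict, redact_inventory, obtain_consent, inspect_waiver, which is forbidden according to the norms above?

F(sign_statement) at premise 3 means O(~sign_statement).
From O(~sign_statement) and premise 10, O(~sign_statement → ~badge_in), we obtain O(~badge_in).
The contrapositive of premise 5 (O(~authorize_dossier → badge_in)) is O(~badge_in → authorize_dossier), and O(~badge_in) is already established, so O(authorize_dossier).
Applying K to premise 11 (O(authorize_dossier → recuse_self)) and O(authorize_dossier) yields O(recuse_self).
From O(recuse_self) and premise 7, O(recuse_self → ~obtain_consent), we obtain O(~obtain_consent).
So O(~obtain_consent) holds, i.e. obtain_consent is forbidden. None of the other listed options is forbidden under the premises.

obtain_consent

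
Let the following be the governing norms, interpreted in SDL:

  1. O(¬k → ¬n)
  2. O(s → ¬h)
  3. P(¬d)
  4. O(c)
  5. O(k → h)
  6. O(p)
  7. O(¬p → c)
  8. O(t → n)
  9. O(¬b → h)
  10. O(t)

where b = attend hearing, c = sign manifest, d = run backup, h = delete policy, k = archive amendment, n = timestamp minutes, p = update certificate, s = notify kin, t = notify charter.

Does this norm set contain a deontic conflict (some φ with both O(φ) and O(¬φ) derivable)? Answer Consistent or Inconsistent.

Premise 7 is O(¬p → c); even if O(c) held, inferring O(¬p) would be affirming the consequent — invalid.
So O(¬p) is not derivable, and the apparent clash with O(p) does not arise.
A world satisfying every obligation exists (e.g. b=false, c=true, d=false, h=true, k=true, n=true, p=true, s=false, t=true); no atom is both obligatory and forbidden, so the set is consistent.

Consistent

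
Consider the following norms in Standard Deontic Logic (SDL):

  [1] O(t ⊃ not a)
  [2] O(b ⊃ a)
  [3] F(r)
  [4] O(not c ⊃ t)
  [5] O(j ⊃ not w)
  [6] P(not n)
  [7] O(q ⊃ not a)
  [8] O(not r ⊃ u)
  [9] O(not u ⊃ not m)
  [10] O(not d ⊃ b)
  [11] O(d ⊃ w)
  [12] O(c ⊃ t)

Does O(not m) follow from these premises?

Premise 9 is O(not u ⊃ not m), but O(not u) is not derivable from the premises, so it does not yield O(not m).
No other premise forces O(not m). An ideal world satisfying every premise can still have not m false, so O(not m) is not derivable.

No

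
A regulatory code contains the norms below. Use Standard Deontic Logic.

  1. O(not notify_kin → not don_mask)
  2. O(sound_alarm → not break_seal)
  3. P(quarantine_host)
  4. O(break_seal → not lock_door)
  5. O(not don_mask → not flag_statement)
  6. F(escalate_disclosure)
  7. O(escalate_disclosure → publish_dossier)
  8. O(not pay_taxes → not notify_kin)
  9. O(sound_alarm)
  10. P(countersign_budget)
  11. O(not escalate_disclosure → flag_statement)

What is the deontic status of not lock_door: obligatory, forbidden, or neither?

Neither

Premise 4 is O(break_seal → not lock_door), but O(break_seal) is not derivable from the premises, so it does not yield O(not lock_door).
No premise or chain of K-axiom applications forces O(not lock_door), and none forces O(lock_door). So not lock_door is neither obligatory nor forbidden under these norms.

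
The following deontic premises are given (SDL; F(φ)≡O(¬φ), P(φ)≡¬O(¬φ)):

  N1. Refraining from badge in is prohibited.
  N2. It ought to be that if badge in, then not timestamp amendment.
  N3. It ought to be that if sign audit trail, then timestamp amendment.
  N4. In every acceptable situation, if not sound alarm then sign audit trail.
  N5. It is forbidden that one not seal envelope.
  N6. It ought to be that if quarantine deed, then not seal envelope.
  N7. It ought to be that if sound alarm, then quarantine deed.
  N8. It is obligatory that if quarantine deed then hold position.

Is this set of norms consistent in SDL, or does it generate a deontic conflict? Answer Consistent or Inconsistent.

Premise 5 is F(¬seal_envelope), i.e. O(seal_envelope).
Premise 6 is O(quarantine_deed → ¬seal_envelope); contrapositively O(seal_envelope → ¬quarantine_deed). Since O(seal_envelope) holds, K gives O(¬quarantine_deed).
Premise 7, O(sound_alarm → quarantine_deed), contraposes to O(¬quarantine_deed → ¬sound_alarm); with O(¬quarantine_deed) we get O(¬sound_alarm).
Applying K to premise 4 (O(¬sound_alarm → sign_audit_trail)) and O(¬sound_alarm) yields O(sign_audit_trail).
With premise 3, O(sign_audit_trail → timestamp_amendment), the K-axiom yields O(timestamp_amendment).
The contrapositive of premise 2 (O(badge_in → ¬timestamp_amendment)) is O(timestamp_amendment → ¬badge_in), and O(timestamp_amendment) is already established, so O(¬badge_in).
But premise 1, F(¬badge_in), means O(badge_in).
We now have both O(¬badge_in) and O(badge_in) — badge_in is simultaneously obligatory and forbidden, violating the D-axiom.

Inconsistent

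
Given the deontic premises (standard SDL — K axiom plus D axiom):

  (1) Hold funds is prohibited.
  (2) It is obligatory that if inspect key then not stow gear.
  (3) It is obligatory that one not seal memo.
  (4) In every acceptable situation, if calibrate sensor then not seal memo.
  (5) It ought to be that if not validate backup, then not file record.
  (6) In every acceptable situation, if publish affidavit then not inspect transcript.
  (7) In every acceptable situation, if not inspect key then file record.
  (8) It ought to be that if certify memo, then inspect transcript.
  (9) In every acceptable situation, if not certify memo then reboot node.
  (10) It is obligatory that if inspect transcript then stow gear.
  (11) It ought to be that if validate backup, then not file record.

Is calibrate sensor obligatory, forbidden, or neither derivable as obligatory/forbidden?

Premise 4 is O(calibrate_sensor → ¬seal_memo); even if O(¬seal_memo) held, inferring O(calibrate_sensor) would be affirming the consequent — invalid.
No premise or chain of K-axiom applications forces O(calibrate_sensor), and none forces O(¬calibrate_sensor). So calibrate_sensor is neither obligatory nor forbidden under these norms.

Neither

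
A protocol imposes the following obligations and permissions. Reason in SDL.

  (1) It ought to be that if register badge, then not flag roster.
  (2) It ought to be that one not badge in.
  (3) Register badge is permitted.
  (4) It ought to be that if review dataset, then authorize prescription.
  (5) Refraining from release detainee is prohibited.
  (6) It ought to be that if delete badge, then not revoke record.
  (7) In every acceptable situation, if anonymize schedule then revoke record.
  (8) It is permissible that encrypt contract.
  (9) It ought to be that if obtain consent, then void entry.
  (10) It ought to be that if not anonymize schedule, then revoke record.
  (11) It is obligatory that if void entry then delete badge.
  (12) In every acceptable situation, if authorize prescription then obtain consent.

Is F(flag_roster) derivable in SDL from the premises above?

No

Premise 1 is O(register_badge → ¬flag_roster), but O(register_badge) is not derivable from the premises (the permission P(register_badge) asserts only ¬O(¬register_badge), not O(register_badge)), so it does not yield O(¬flag_roster).
No other premise forces O(¬flag_roster). An ideal world satisfying every premise can still have flag_roster true, so F(flag_roster) is not derivable.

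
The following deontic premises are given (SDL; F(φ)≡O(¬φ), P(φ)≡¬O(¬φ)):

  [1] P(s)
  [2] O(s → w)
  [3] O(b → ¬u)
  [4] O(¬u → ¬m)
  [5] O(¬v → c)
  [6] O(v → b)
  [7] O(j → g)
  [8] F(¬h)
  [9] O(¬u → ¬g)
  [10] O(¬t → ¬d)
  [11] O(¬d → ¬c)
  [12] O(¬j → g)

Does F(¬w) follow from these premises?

Premise 2 is O(s → w), but O(s) is not derivable from the premises (the permission P(s) asserts only ¬O(¬s), not O(s)), so it does not yield O(w).
No other premise forces O(w). An ideal world satisfying every premise can still have ¬w true, so F(¬w) is not derivable.

No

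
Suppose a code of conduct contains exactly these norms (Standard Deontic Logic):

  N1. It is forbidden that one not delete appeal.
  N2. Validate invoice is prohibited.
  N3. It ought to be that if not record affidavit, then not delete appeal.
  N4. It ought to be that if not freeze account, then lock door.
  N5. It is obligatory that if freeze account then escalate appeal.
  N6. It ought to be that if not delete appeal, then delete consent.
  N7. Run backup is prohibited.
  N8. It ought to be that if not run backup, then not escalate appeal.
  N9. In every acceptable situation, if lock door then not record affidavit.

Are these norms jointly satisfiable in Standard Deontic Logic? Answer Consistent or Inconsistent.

Inconsistent

Premise 1, F(¬delete_appeal), is equivalent to O(delete_appeal).
Premise 3 is O(¬record_affidavit → ¬delete_appeal); contrapositively O(delete_appeal → record_affidavit). Since O(delete_appeal) holds, K gives O(record_affidavit).
Premise 9, O(lock_door → ¬record_affidavit), contraposes to O(record_affidavit → ¬lock_door); with O(record_affidavit) we get O(¬lock_door).
Premise 4 is O(¬freeze_account → lock_door); contrapositively O(¬lock_door → freeze_account). Since O(¬lock_door) holds, K gives O(freeze_account).
With premise 5, O(freeze_account → escalate_appeal), the K-axiom yields O(escalate_appeal).
Premise 8, O(¬run_backup → ¬escalate_appeal), contraposes to O(escalate_appeal → run_backup); with O(escalate_appeal) we get O(run_backup).
However, F(run_backup) at premise 7 amounts to O(¬run_backup).
We now have both O(run_backup) and O(¬run_backup) — run_backup is simultaneously obligatory and forbidden, violating the D-axiom.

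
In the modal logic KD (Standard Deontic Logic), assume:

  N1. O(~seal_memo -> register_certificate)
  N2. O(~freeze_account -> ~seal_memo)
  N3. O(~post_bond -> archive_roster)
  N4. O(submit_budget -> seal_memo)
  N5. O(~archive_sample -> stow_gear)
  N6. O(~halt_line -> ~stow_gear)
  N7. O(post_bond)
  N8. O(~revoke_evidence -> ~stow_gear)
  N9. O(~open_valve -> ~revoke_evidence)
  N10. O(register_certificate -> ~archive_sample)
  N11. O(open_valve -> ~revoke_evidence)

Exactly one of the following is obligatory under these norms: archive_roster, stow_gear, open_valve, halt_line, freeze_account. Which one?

freeze_account

By case analysis on open_valve: premise 11 gives O(open_valve -> ~revoke_evidence) and premise 9 gives O(~open_valve -> ~revoke_evidence), so O(~revoke_evidence) either way.
Applying K to premise 8 (O(~revoke_evidence -> ~stow_gear)) and O(~revoke_evidence) yields O(~stow_gear).
The contrapositive of premise 5 (O(~archive_sample -> stow_gear)) is O(~stow_gear -> archive_sample), and O(~stow_gear) is already established, so O(archive_sample).
Premise 10, O(register_certificate -> ~archive_sample), contraposes to O(archive_sample -> ~register_certificate); with O(archive_sample) we get O(~register_certificate).
Premise 1 is O(~seal_memo -> register_certificate); contrapositively O(~register_certificate -> seal_memo). Since O(~register_certificate) holds, K gives O(seal_memo).
The contrapositive of premise 2 (O(~freeze_account -> ~seal_memo)) is O(seal_memo -> freeze_account), and O(seal_memo) is already established, so O(freeze_account).
So O(freeze_account) holds — freeze_account is obligatory. None of the other listed options is made obligatory by any chain of premises.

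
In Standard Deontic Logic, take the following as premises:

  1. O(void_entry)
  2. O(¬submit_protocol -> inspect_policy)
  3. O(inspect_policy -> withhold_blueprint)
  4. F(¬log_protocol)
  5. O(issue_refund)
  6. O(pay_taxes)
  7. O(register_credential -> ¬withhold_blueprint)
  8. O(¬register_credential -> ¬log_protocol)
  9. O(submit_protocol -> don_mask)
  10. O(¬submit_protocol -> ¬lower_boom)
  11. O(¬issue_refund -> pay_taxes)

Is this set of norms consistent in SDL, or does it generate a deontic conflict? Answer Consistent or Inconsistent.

Premise 11 is O(¬issue_refund -> pay_taxes); even if O(pay_taxes) held, inferring O(¬issue_refund) would be affirming the consequent — invalid.
So O(¬issue_refund) is not derivable, and the apparent clash with O(issue_refund) does not arise.
A world satisfying every obligation exists (e.g. don_mask=true, inspect_policy=false, issue_refund=true, log_protocol=true, lower_boom=false, pay_taxes=true, register_credential=true, submit_protocol=true, void_entry=true, withhold_blueprint=false); no atom is both obligatory and forbidden, so the set is consistent.

Consistent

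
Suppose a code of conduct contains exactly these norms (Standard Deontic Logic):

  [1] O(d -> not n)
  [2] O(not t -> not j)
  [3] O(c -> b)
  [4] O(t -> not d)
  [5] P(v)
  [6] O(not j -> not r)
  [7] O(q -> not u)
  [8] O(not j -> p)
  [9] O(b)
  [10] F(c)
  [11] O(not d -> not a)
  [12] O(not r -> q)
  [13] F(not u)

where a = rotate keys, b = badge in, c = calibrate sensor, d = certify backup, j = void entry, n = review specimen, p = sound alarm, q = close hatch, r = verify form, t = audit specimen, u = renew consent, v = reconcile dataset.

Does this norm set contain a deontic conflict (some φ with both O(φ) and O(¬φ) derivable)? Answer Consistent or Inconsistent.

Consistent

Premise 3 is O(c -> b); even if O(b) held, inferring O(c) would be affirming the consequent — invalid.
So O(c) is not derivable, and the apparent clash with O(not c) does not arise.
A world satisfying every obligation exists (e.g. a=false, b=true, c=false, d=false, j=true, n=false, p=false, q=false, r=true, t=true, u=true, v=false); no atom is both obligatory and forbidden, so the set is consistent.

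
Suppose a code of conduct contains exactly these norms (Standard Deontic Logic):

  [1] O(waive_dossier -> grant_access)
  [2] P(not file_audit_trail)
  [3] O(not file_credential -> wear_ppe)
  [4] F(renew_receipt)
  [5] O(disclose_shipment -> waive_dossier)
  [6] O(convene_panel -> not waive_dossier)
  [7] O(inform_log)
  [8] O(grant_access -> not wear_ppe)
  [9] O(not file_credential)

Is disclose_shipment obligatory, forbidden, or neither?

Forbidden

From premise 9 we have O(not file_credential).
Applying K to premise 3 (O(not file_credential -> wear_ppe)) and O(not file_credential) yields O(wear_ppe).
Premise 8 is O(grant_access -> not wear_ppe); contrapositively O(wear_ppe -> not grant_access). Since O(wear_ppe) holds, K gives O(not grant_access).
Premise 1 is O(waive_dossier -> grant_access); contrapositively O(not grant_access -> not waive_dossier). Since O(not grant_access) holds, K gives O(not waive_dossier).
Premise 5 is O(disclose_shipment -> waive_dossier); contrapositively O(not waive_dossier -> not disclose_shipment). Since O(not waive_dossier) holds, K gives O(not disclose_shipment).
Premises 2, 4, 6, 7 do not contribute to this derivation.
Thus O(not disclose_shipment), which is F(disclose_shipment): disclose_shipment is forbidden.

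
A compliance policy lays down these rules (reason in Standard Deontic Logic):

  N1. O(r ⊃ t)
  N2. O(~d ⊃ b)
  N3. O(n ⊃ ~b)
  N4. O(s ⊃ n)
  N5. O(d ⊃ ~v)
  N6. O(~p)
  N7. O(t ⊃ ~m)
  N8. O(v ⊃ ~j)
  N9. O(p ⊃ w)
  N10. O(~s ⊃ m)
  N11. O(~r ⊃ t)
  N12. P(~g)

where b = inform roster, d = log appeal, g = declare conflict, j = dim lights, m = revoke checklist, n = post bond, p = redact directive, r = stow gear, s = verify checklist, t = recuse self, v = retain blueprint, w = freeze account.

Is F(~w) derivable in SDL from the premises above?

No

Premise 9 is O(p ⊃ w), but O(p) is not derivable from the premises, so it does not yield O(w).
No other premise forces O(w). An ideal world satisfying every premise can still have ~w true, so F(~w) is not derivable.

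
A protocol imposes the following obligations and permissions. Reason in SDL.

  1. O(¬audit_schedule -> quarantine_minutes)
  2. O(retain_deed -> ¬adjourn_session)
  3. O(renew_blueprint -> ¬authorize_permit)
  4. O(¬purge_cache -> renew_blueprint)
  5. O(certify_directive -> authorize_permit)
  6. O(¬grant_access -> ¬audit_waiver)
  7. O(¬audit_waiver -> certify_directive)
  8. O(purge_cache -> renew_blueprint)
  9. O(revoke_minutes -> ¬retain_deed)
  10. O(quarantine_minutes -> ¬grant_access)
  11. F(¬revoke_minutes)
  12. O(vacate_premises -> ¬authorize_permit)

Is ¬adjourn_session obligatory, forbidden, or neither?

Neither

Premise 2 is O(retain_deed -> ¬adjourn_session), but O(retain_deed) is not derivable from the premises, so it does not yield O(¬adjourn_session).
No premise or chain of K-axiom applications forces O(¬adjourn_session), and none forces O(adjourn_session). So ¬adjourn_session is neither obligatory nor forbidden under these norms.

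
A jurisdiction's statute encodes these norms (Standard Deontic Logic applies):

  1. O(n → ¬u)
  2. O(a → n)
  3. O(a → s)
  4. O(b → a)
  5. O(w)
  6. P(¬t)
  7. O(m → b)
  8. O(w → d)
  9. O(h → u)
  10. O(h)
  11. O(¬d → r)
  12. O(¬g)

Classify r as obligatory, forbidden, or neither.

Premise 11 is O(¬d → r), but O(¬d) is not derivable from the premises, so it does not yield O(r).
No premise or chain of K-axiom applications forces O(r), and none forces O(¬r). So r is neither obligatory nor forbidden under these norms.

Neither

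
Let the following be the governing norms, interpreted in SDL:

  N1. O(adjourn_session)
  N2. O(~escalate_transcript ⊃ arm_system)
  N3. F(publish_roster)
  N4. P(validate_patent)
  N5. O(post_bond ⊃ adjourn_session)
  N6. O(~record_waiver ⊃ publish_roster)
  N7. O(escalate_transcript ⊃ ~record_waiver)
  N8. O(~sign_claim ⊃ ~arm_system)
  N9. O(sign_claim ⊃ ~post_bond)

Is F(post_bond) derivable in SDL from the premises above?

Yes

Premise 3 is F(publish_roster), i.e. O(~publish_roster).
Premise 6, O(~record_waiver ⊃ publish_roster), contraposes to O(~publish_roster ⊃ record_waiver); with O(~publish_roster) we get O(record_waiver).
Premise 7, O(escalate_transcript ⊃ ~record_waiver), contraposes to O(record_waiver ⊃ ~escalate_transcript); with O(record_waiver) we get O(~escalate_transcript).
Premise 2 is O(~escalate_transcript ⊃ arm_system); since O(~escalate_transcript), deontic closure gives O(arm_system).
Premise 8, O(~sign_claim ⊃ ~arm_system), contraposes to O(arm_system ⊃ sign_claim); with O(arm_system) we get O(sign_claim).
From O(sign_claim) and premise 9, O(sign_claim ⊃ ~post_bond), we obtain O(~post_bond).
Premises 1, 4, 5 do not contribute to this derivation.
So O(~post_bond) holds, i.e. F(post_bond). The claim follows.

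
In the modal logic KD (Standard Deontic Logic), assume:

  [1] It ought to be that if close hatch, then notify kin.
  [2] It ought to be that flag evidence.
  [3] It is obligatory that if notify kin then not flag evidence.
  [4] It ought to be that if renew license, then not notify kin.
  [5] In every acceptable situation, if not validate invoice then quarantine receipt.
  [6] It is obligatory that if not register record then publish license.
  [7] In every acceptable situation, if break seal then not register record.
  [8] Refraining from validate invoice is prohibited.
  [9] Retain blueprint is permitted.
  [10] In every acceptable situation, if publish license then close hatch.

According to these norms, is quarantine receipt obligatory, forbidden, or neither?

Neither

Premise 5 is O(¬validate_invoice → quarantine_receipt), but O(¬validate_invoice) is not derivable from the premises, so it does not yield O(quarantine_receipt).
No premise or chain of K-axiom applications forces O(quarantine_receipt), and none forces O(¬quarantine_receipt). So quarantine_receipt is neither obligatory nor forbidden under these norms.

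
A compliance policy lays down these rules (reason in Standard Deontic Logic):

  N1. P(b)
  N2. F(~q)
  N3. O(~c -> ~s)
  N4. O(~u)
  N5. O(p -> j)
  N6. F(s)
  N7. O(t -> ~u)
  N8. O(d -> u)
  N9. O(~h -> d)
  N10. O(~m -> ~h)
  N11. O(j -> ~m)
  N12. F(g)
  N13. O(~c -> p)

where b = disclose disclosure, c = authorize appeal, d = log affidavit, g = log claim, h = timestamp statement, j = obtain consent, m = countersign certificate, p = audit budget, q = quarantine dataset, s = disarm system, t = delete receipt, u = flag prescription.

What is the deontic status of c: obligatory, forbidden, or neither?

Premise 4 gives O(~u).
The contrapositive of premise 8 (O(d -> u)) is O(~u -> ~d), and O(~u) is already established, so O(~d).
Premise 9, O(~h -> d), contraposes to O(~d -> h); with O(~d) we get O(h).
Premise 10 is O(~m -> ~h); contrapositively O(h -> m). Since O(h) holds, K gives O(m).
Premise 11 is O(j -> ~m); contrapositively O(m -> ~j). Since O(m) holds, K gives O(~j).
The contrapositive of premise 5 (O(p -> j)) is O(~j -> ~p), and O(~j) is already established, so O(~p).
The contrapositive of premise 13 (O(~c -> p)) is O(~p -> c), and O(~p) is already established, so O(c).
Premises 1, 2, 3, 6, 7, 12 do not contribute to this derivation.
Hence c is obligatory.

Obligatory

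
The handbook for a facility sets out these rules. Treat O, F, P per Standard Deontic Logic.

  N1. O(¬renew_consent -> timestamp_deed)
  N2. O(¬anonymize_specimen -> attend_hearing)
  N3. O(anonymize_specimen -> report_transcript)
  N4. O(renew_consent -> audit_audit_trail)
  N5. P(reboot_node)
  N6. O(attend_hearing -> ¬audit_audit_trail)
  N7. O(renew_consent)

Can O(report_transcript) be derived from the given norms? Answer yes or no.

Premise 7 gives O(renew_consent).
Applying K to premise 4 (O(renew_consent -> audit_audit_trail)) and O(renew_consent) yields O(audit_audit_trail).
Premise 6 is O(attend_hearing -> ¬audit_audit_trail); contrapositively O(audit_audit_trail -> ¬attend_hearing). Since O(audit_audit_trail) holds, K gives O(¬attend_hearing).
Premise 2 is O(¬anonymize_specimen -> attend_hearing); contrapositively O(¬attend_hearing -> anonymize_specimen). Since O(¬attend_hearing) holds, K gives O(anonymize_specimen).
From O(anonymize_specimen) and premise 3, O(anonymize_specimen -> report_transcript), we obtain O(report_transcript).
Premises 1, 5 do not contribute to this derivation.
So O(report_transcript) follows.

Yes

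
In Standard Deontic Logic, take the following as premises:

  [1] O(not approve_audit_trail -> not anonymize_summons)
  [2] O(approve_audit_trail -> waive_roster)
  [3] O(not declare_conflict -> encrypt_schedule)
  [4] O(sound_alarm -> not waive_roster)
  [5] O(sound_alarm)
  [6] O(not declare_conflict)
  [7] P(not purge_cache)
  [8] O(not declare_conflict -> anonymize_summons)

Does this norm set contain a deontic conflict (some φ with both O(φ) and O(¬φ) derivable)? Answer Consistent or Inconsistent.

Inconsistent

Premise 5 states O(sound_alarm) outright.
Premise 4 is O(sound_alarm -> not waive_roster); since O(sound_alarm), deontic closure gives O(not waive_roster).
The contrapositive of premise 2 (O(approve_audit_trail -> waive_roster)) is O(not waive_roster -> not approve_audit_trail), and O(not waive_roster) is already established, so O(not approve_audit_trail).
With premise 1, O(not approve_audit_trail -> not anonymize_summons), the K-axiom yields O(not anonymize_summons).
Premise 8, O(not declare_conflict -> anonymize_summons), contraposes to O(not anonymize_summons -> declare_conflict); with O(not anonymize_summons) we get O(declare_conflict).
However, premise 6 gives O(not declare_conflict).
We now have both O(declare_conflict) and O(not declare_conflict) — declare_conflict is simultaneously obligatory and forbidden, violating the D-axiom.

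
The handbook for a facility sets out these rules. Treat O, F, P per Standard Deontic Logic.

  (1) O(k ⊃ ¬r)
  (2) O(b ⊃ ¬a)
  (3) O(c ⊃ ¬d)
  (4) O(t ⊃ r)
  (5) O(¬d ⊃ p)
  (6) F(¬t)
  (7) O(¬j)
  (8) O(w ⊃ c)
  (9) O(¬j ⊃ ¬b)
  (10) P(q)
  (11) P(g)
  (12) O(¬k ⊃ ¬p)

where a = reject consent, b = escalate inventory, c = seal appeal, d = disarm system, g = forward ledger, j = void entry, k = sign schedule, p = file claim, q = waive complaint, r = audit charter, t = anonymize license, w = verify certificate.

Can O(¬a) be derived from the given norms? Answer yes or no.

No

Premise 2 is O(b ⊃ ¬a), but O(b) is not derivable from the premises, so it does not yield O(¬a).
No other premise forces O(¬a). An ideal world satisfying every premise can still have ¬a false, so O(¬a) is not derivable.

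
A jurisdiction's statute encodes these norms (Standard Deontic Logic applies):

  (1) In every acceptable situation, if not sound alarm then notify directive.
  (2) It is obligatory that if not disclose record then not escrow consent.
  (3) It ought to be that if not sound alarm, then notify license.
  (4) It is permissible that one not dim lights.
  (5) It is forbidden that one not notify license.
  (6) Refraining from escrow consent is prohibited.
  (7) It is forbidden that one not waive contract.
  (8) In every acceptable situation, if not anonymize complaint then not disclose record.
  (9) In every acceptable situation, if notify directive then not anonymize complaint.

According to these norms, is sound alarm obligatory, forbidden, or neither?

Premise 6, F(¬escrow_consent), is equivalent to O(escrow_consent).
Premise 2 is O(¬disclose_record → ¬escrow_consent); contrapositively O(escrow_consent → disclose_record). Since O(escrow_consent) holds, K gives O(disclose_record).
Premise 8 is O(¬anonymize_complaint → ¬disclose_record); contrapositively O(disclose_record → anonymize_complaint). Since O(disclose_record) holds, K gives O(anonymize_complaint).
The contrapositive of premise 9 (O(notify_directive → ¬anonymize_complaint)) is O(anonymize_complaint → ¬notify_directive), and O(anonymize_complaint) is already established, so O(¬notify_directive).
Premise 1, O(¬sound_alarm → notify_directive), contraposes to O(¬notify_directive → sound_alarm); with O(¬notify_directive) we get O(sound_alarm).
Premises 3, 4, 5, 7 do not contribute to this derivation.
Hence sound_alarm is obligatory.

Obligatory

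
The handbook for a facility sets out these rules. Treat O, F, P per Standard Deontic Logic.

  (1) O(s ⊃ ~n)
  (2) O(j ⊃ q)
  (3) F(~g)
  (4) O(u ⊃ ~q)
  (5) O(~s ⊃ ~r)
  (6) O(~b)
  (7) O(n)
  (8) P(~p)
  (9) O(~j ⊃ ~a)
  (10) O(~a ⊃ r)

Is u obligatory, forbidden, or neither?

From premise 7 we have O(n).
Premise 1, O(s ⊃ ~n), contraposes to O(n ⊃ ~s); with O(n) we get O(~s).
Premise 5 is O(~s ⊃ ~r); since O(~s), deontic closure gives O(~r).
The contrapositive of premise 10 (O(~a ⊃ r)) is O(~r ⊃ a), and O(~r) is already established, so O(a).
Premise 9, O(~j ⊃ ~a), contraposes to O(a ⊃ j); with O(a) we get O(j).
From O(j) and premise 2, O(j ⊃ q), we obtain O(q).
The contrapositive of premise 4 (O(u ⊃ ~q)) is O(q ⊃ ~u), and O(q) is already established, so O(~u).
Premises 3, 6, 8 do not contribute to this derivation.
Thus O(~u), which is F(u): u is forbidden.

Forbidden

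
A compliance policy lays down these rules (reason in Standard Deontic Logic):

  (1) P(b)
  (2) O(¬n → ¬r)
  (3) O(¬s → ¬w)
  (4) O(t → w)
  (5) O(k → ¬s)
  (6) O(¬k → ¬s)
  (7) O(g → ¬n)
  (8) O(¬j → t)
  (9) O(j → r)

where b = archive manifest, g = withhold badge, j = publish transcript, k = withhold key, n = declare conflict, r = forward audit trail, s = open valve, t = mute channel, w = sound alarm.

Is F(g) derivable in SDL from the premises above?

Premises 5 and 6 are O(k → ¬s) and O(¬k → ¬s); every ideal world satisfies k or ¬k, so in either case ¬s holds — hence O(¬s).
Applying K to premise 3 (O(¬s → ¬w)) and O(¬s) yields O(¬w).
The contrapositive of premise 4 (O(t → w)) is O(¬w → ¬t), and O(¬w) is already established, so O(¬t).
Premise 8 is O(¬j → t); contrapositively O(¬t → j). Since O(¬t) holds, K gives O(j).
Premise 9 is O(j → r); since O(j), deontic closure gives O(r).
Premise 2, O(¬n → ¬r), contraposes to O(r → n); with O(r) we get O(n).
Premise 7 is O(g → ¬n); contrapositively O(n → ¬g). Since O(n) holds, K gives O(¬g).
Premise 1 does not contribute to this derivation.
So O(¬g) holds, i.e. F(g). The claim follows.

Yes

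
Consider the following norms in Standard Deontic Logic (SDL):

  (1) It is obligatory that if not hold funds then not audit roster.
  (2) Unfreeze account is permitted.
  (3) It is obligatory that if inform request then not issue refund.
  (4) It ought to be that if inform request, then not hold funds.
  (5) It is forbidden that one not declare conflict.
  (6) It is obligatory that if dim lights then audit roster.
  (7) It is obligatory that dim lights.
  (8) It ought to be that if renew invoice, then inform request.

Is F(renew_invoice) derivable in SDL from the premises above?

Premise 7 states O(dim_lights) outright.
With premise 6, O(dim_lights → audit_roster), the K-axiom yields O(audit_roster).
Premise 1 is O(¬hold_funds → ¬audit_roster); contrapositively O(audit_roster → hold_funds). Since O(audit_roster) holds, K gives O(hold_funds).
Premise 4, O(inform_request → ¬hold_funds), contraposes to O(hold_funds → ¬inform_request); with O(hold_funds) we get O(¬inform_request).
Premise 8 is O(renew_invoice → inform_request); contrapositively O(¬inform_request → ¬renew_invoice). Since O(¬inform_request) holds, K gives O(¬renew_invoice).
Premises 2, 3, 5 do not contribute to this derivation.
So O(¬renew_invoice) holds, i.e. F(renew_invoice). The claim follows.

Yes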